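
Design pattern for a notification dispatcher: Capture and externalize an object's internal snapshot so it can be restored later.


This matches the Memento pattern

Memento


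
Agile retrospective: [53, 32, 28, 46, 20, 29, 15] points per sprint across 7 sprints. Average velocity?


Formula: Avg velocity = Total points / Number of sprints
Points: [53, 32, 28, 46, 20, 29, 15]
Sum = 53 + 32 + 28 + 46 + 20 + 29 + 15 = 223
Avg velocity = 223 / 7 = 31.86 points/sprint

31.86 points/sprint


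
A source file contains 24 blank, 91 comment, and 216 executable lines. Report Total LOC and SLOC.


Total LOC = blank + comment + code
Total LOC = 24 + 91 + 216 = 331
SLOC (source only) = code = 216

Total LOC: 331, SLOC: 216


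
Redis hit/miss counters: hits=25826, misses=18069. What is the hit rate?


Formula: hit rate = hits / (hits + misses) * 100
hit rate = 25826 / (25826 + 18069) * 100
hit rate = 25826 / 43895 * 100
hit rate = 58.84%

58.84%


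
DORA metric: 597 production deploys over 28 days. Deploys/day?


Formula: deployments per day = releases / days
= 597 / 28
= 21.321 deploys/day
(equivalently, 149.25 deploys/week)

21.321 deploys/day


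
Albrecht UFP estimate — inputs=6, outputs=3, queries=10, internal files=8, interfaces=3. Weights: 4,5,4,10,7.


UFP = EI*4 + EO*5 + EQ*4 + ILF*10 + EIF*7
UFP = 6*4 + 3*5 + 10*4 + 8*10 + 3*7
UFP = 24 + 15 + 40 + 80 + 21
UFP = 180

180


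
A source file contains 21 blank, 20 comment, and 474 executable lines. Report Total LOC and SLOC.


Total LOC = blank + comment + code
Total LOC = 21 + 20 + 474 = 515
SLOC (source only) = code = 474

Total LOC: 515, SLOC: 474


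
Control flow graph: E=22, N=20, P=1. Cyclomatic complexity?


Formula: V(G) = E - N + 2P
V(G) = 22 - 20 + 2*1
V(G) = 2 + 2
V(G) = 4

4


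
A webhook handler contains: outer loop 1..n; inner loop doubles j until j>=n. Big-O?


Reasoning: linear outer times logarithmic inner
Complexity: O(n log n)

O(n log n)


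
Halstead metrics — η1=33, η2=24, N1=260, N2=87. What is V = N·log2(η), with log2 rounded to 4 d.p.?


Formula: V = N * log2(η), where N = N1 + N2 and η = η1 + η2
η = 33 + 24 = 57
N = 260 + 87 = 347
log2(57) ≈ 5.8329
V = 347 * 5.8329 = 2024.02

2024.02


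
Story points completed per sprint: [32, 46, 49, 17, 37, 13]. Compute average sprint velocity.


Formula: Avg velocity = Total points / Number of sprints
Points: [32, 46, 49, 17, 37, 13]
Sum = 32 + 46 + 49 + 17 + 37 + 13 = 194
Avg velocity = 194 / 6 = 32.33 points/sprint

32.33 points/sprint


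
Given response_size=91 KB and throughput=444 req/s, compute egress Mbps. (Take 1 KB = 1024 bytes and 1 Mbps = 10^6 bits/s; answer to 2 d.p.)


Formula: Mbps = payload_bytes * RPS * 8 / 1e6
Payload per request = 91 KB = 91 * 1024 = 93184 bytes
Total bytes/sec = 93184 * 444 = 41373696
Total bits/sec = 41373696 * 8 = 330989568
Mbps = 330989568 / 1e6 = 330.99

330.99 Mbps


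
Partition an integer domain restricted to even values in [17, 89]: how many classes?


Constraint: even integers in [17, 89]
Class 1: x < 17 — out-of-range invalid
Class 2: x in [17,89] but odd — wrong type invalid
Class 3: x in [17,89] and even — valid
Class 4: x > 89 — out-of-range invalid
Total equivalence classes: 4

4 equivalence classes


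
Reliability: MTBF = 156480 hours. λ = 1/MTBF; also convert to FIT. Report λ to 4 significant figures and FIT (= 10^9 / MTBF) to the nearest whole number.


Formula: λ = 1 / MTBF; FIT = λ × 1e9 = 1e9 / MTBF
λ = 1 / 156480 ≈ 6.391e-06 failures/hour
FIT = 1e9 / 156480 ≈ 6391 failures per 1e9 hours (nearest whole number)

λ = 6.391e-06 /h, FIT = 6391


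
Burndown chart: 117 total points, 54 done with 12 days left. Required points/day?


Formula: Required rate = Remaining points / Days left
Remaining = 117 - 54 = 63 points
Required rate = 63 / 12 = 5.25 points/day

5.25 points/day


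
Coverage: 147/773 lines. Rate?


Coverage = covered / total * 100
Coverage = 147 / 773 * 100
Coverage = 19.02%

19.02%


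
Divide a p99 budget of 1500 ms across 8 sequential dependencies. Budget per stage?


Formula: per_stage = total_budget / stages
per_stage = 1500 / 8
per_stage = 187.5 ms

187.5 ms


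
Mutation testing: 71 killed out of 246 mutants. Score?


Mutation score = killed / total * 100
Mutation score = 71 / 246 * 100
Mutation score = 28.86%

28.86%


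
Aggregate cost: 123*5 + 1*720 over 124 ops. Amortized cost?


Formula: Amortized cost = Total cost / Operations
Total cost = (123 * 5) + (1 * 720)
Total cost = 615 + 720 = 1335
Amortized = 1335 / 124 = 10.7661

10.7661


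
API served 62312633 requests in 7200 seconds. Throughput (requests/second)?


Formula: throughput = requests / seconds
throughput = 62312633 / 7200
throughput = 8654.53 requests/second

8654.53 requests/second


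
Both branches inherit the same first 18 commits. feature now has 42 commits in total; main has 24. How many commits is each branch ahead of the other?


Common ancestor: commit #18
feature commits after divergence: 42 - 18 = 24
main commits after divergence: 24 - 18 = 6
feature is 24 commits ahead of main
main is 6 commits ahead of feature

feature ahead: 24, main ahead: 6


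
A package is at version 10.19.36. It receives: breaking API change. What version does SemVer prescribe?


Current: 10.19.36
Change category: 'breaking API change' → major bump
SemVer rule: major bump → increment MAJOR, reset MINOR and PATCH to 0
New: 11.0.0

11.0.0


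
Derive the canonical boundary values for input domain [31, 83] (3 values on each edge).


Range: [31, 83]
Boundaries: just below min, min, min+1, max-1, max, just above max
Values: [30, 31, 32, 82, 83, 84]

[30, 31, 32, 82, 83, 84]


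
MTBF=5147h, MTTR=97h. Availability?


Availability = MTBF / (MTBF + MTTR)
Availability = 5147 / (5147 + 97)
Availability = 5147 / 5244
Availability = 98.1503%

98.1503%


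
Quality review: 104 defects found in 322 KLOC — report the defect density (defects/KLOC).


Defect density = defects / KLOC
Defect density = 104 / 322
Defect density = 0.323 defects/KLOC

0.323 defects/KLOC


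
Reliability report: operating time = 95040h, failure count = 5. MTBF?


Formula: MTBF = Total operating time / Number of failures
MTBF = 95040 / 5
MTBF = 19008.0 hours

19008.0 hours


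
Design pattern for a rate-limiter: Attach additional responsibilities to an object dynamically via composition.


This matches the Decorator pattern

Decorator


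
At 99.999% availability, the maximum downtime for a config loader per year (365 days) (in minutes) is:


Formula: allowed downtime = period * (100 - SLA) / 100
Period (year (365 days)) = 525600 minutes
Unavailability fraction = (100 - 99.999) / 100
Allowed downtime = 525600 * (100 - 99.999) / 100
Allowed downtime = 5.256 minutes

5.256 minutes


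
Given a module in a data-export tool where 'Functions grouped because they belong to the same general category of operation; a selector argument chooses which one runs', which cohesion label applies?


Reasoning: Grouped by category of activity, not by data or sequence
Type: Logical cohesion

Logical cohesion


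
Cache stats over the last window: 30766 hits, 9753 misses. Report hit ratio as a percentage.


Formula: hit rate = hits / (hits + misses) * 100
hit rate = 30766 / (30766 + 9753) * 100
hit rate = 30766 / 40519 * 100
hit rate = 75.93%

75.93%


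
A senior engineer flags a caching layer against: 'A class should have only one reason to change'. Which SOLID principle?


This describes the Single Responsibility Principle (SRP)

Single Responsibility Principle (SRP)


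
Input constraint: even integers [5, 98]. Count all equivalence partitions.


Constraint: even integers in [5, 98]
Class 1: x < 5 — out-of-range invalid
Class 2: x in [5,98] but odd — wrong type invalid
Class 3: x in [5,98] and even — valid
Class 4: x > 98 — out-of-range invalid
Total equivalence classes: 4

4 equivalence classes


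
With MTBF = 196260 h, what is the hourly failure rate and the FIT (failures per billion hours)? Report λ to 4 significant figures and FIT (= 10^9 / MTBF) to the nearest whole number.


Formula: λ = 1 / MTBF; FIT = λ × 1e9 = 1e9 / MTBF
λ = 1 / 196260 ≈ 5.095e-06 failures/hour
FIT = 1e9 / 196260 ≈ 5095 failures per 1e9 hours (nearest whole number)

λ = 5.095e-06 /h, FIT = 5095


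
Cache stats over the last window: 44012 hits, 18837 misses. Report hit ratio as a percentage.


Formula: hit rate = hits / (hits + misses) * 100
hit rate = 44012 / (44012 + 18837) * 100
hit rate = 44012 / 62849 * 100
hit rate = 70.03%

70.03%


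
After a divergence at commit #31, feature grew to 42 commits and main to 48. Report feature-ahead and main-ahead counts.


Common ancestor: commit #31
feature commits after divergence: 42 - 31 = 11
main commits after divergence: 48 - 31 = 17
feature is 11 commits ahead of main
main is 17 commits ahead of feature

feature ahead: 11, main ahead: 17


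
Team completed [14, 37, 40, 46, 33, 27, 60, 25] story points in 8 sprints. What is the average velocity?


Formula: Avg velocity = Total points / Number of sprints
Points: [14, 37, 40, 46, 33, 27, 60, 25]
Sum = 14 + 37 + 40 + 46 + 33 + 27 + 60 + 25 = 282
Avg velocity = 282 / 8 = 35.25 points/sprint

35.25 points/sprint


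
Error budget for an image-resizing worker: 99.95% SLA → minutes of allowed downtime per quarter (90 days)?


Formula: allowed downtime = period * (100 - SLA) / 100
Period (quarter (90 days)) = 129600 minutes
Unavailability fraction = (100 - 99.95) / 100
Allowed downtime = 129600 * (100 - 99.95) / 100
Allowed downtime = 64.8 minutes

64.8 minutes


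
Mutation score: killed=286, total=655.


Mutation score = killed / total * 100
Mutation score = 286 / 655 * 100
Mutation score = 43.66%

43.66%


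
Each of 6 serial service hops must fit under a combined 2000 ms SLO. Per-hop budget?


Formula: per_stage = total_budget / stages
per_stage = 2000 / 6
per_stage = 333.33 ms

333.33 ms


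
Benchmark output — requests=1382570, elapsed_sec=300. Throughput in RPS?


Formula: throughput = requests / seconds
throughput = 1382570 / 300
throughput = 4608.57 requests/second

4608.57 requests/second


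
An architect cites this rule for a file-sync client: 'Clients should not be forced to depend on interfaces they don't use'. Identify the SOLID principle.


This describes the Interface Segregation Principle (ISP)

Interface Segregation Principle (ISP)


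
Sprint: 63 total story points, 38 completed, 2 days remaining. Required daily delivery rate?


Formula: Required rate = Remaining points / Days left
Remaining = 63 - 38 = 25 points
Required rate = 25 / 2 = 12.5 points/day

12.5 points/day


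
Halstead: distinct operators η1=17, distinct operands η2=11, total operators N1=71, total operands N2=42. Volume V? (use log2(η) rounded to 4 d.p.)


Formula: V = N * log2(η), where N = N1 + N2 and η = η1 + η2
η = 17 + 11 = 28
N = 71 + 42 = 113
log2(28) ≈ 4.8074
V = 113 * 4.8074 = 543.24

543.24


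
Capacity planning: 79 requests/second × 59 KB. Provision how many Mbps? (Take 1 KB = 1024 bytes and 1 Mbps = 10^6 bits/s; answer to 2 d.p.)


Formula: Mbps = payload_bytes * RPS * 8 / 1e6
Payload per request = 59 KB = 59 * 1024 = 60416 bytes
Total bytes/sec = 60416 * 79 = 4772864
Total bits/sec = 4772864 * 8 = 38182912
Mbps = 38182912 / 1e6 = 38.18

38.18 Mbps


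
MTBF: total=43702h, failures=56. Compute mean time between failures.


Formula: MTBF = Total operating time / Number of failures
MTBF = 43702 / 56
MTBF = 780.39 hours

780.39 hours


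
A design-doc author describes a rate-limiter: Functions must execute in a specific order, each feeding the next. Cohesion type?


Reasoning: Output of one is input to next
Type: Sequential cohesion

Sequential cohesion


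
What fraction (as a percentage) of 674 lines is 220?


Coverage = covered / total * 100
Coverage = 220 / 674 * 100
Coverage = 32.64%

32.64%


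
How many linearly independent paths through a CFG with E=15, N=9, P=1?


Formula: V(G) = E - N + 2P
V(G) = 15 - 9 + 2*1
V(G) = 6 + 2
V(G) = 8

8


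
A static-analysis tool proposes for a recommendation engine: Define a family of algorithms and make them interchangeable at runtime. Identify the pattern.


This matches the Strategy pattern

Strategy


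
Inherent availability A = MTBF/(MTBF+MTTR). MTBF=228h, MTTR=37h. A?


Availability = MTBF / (MTBF + MTTR)
Availability = 228 / (228 + 37)
Availability = 228 / 265
Availability = 86.0377%

86.0377%


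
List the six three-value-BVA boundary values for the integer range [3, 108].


Range: [3, 108]
Boundaries: just below min, min, min+1, max-1, max, just above max
Values: [2, 3, 4, 107, 108, 109]

[2, 3, 4, 107, 108, 109]


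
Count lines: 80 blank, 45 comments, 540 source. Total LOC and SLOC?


Total LOC = blank + comment + code
Total LOC = 80 + 45 + 540 = 665
SLOC (source only) = code = 540

Total LOC: 665, SLOC: 540


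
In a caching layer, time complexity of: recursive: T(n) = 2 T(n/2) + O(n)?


Reasoning: master theorem case 2 (merge-sort recurrence)
Complexity: O(n log n)

O(n log n)


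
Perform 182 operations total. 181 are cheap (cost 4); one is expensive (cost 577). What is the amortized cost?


Formula: Amortized cost = Total cost / Operations
Total cost = (181 * 4) + (1 * 577)
Total cost = 724 + 577 = 1301
Amortized = 1301 / 182 = 7.1484

7.1484


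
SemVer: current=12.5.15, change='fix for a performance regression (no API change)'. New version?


Current: 12.5.15
Change category: 'fix for a performance regression (no API change)' → patch bump
SemVer rule: patch bump → increment PATCH (MAJOR and MINOR unchanged)
New: 12.5.16

12.5.16


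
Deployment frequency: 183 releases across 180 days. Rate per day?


Formula: deployments per day = releases / days
= 183 / 180
= 1.017 deploys/day
(equivalently, 7.12 deploys/week)

1.017 deploys/day


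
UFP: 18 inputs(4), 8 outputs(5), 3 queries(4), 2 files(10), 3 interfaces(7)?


UFP = EI*4 + EO*5 + EQ*4 + ILF*10 + EIF*7
UFP = 18*4 + 8*5 + 3*4 + 2*10 + 3*7
UFP = 72 + 40 + 12 + 20 + 21
UFP = 165

165


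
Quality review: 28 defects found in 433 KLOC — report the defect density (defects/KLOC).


Defect density = defects / KLOC
Defect density = 28 / 433
Defect density = 0.065 defects/KLOC

0.065 defects/KLOC


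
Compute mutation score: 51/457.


Mutation score = killed / total * 100
Mutation score = 51 / 457 * 100
Mutation score = 11.16%

11.16%


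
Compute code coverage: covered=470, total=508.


Coverage = covered / total * 100
Coverage = 470 / 508 * 100
Coverage = 92.52%

92.52%


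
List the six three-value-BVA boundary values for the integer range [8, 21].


Range: [8, 21]
Boundaries: just below min, min, min+1, max-1, max, just above max
Values: [7, 8, 9, 20, 21, 22]

[7, 8, 9, 20, 21, 22]


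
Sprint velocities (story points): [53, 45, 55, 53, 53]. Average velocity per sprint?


Formula: Avg velocity = Total points / Number of sprints
Points: [53, 45, 55, 53, 53]
Sum = 53 + 45 + 55 + 53 + 53 = 259
Avg velocity = 259 / 5 = 51.8 points/sprint

51.8 points/sprint


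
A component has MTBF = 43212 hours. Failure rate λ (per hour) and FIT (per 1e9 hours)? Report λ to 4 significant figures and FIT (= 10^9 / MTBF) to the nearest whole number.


Formula: λ = 1 / MTBF; FIT = λ × 1e9 = 1e9 / MTBF
λ = 1 / 43212 ≈ 2.314e-05 failures/hour
FIT = 1e9 / 43212 ≈ 23142 failures per 1e9 hours (nearest whole number)

λ = 2.314e-05 /h, FIT = 23142


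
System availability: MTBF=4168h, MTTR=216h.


Availability = MTBF / (MTBF + MTTR)
Availability = 4168 / (4168 + 216)
Availability = 4168 / 4384
Availability = 95.073%

95.073%


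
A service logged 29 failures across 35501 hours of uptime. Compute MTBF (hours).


Formula: MTBF = Total operating time / Number of failures
MTBF = 35501 / 29
MTBF = 1224.17 hours

1224.17 hours


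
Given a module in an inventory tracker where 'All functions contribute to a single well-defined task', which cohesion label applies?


Reasoning: Best: single purpose
Type: Functional cohesion

Functional cohesion


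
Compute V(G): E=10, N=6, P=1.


Formula: V(G) = E - N + 2P
V(G) = 10 - 6 + 2*1
V(G) = 4 + 2
V(G) = 6

6


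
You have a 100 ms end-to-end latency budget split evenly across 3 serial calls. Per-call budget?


Formula: per_stage = total_budget / stages
per_stage = 100 / 3
per_stage = 33.33 ms

33.33 ms


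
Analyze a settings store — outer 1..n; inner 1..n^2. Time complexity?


Reasoning: n times n^2
Complexity: O(n^3)

O(n^3)


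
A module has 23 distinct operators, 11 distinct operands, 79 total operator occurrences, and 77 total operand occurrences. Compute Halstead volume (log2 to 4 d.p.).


Formula: V = N * log2(η), where N = N1 + N2 and η = η1 + η2
η = 23 + 11 = 34
N = 79 + 77 = 156
log2(34) ≈ 5.0875
V = 156 * 5.0875 = 793.65

793.65


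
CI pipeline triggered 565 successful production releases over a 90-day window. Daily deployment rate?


Formula: deployments per day = releases / days
= 565 / 90
= 6.278 deploys/day
(equivalently, 43.94 deploys/week)

6.278 deploys/day


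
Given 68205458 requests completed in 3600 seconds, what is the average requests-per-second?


Formula: throughput = requests / seconds
throughput = 68205458 / 3600
throughput = 18945.96 requests/second

18945.96 requests/second


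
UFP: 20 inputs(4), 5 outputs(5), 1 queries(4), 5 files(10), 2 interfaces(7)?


UFP = EI*4 + EO*5 + EQ*4 + ILF*10 + EIF*7
UFP = 20*4 + 5*5 + 1*4 + 5*10 + 2*7
UFP = 80 + 25 + 4 + 50 + 14
UFP = 173

173


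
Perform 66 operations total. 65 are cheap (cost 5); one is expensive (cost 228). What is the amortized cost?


Formula: Amortized cost = Total cost / Operations
Total cost = (65 * 5) + (1 * 228)
Total cost = 325 + 228 = 553
Amortized = 553 / 66 = 8.3788

8.3788


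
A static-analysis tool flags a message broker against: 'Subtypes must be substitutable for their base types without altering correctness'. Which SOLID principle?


This describes the Liskov Substitution Principle (LSP)

Liskov Substitution Principle (LSP)


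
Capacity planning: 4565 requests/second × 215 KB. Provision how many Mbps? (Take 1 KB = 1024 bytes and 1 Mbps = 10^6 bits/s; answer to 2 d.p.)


Formula: Mbps = payload_bytes * RPS * 8 / 1e6
Payload per request = 215 KB = 215 * 1024 = 220160 bytes
Total bytes/sec = 220160 * 4565 = 1005030400
Total bits/sec = 1005030400 * 8 = 8040243200
Mbps = 8040243200 / 1e6 = 8040.24

8040.24 Mbps


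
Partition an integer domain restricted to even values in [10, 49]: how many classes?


Constraint: even integers in [10, 49]
Class 1: x < 10 — out-of-range invalid
Class 2: x in [10,49] but odd — wrong type invalid
Class 3: x in [10,49] and even — valid
Class 4: x > 49 — out-of-range invalid
Total equivalence classes: 4

4 equivalence classes


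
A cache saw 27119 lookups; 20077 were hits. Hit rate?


Formula: hit rate = hits / (hits + misses) * 100
hit rate = 20077 / (20077 + 7042) * 100
hit rate = 20077 / 27119 * 100
hit rate = 74.03%

74.03%


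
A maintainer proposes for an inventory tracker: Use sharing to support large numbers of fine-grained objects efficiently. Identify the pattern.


This matches the Flyweight pattern

Flyweight


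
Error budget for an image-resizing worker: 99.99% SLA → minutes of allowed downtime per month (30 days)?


Formula: allowed downtime = period * (100 - SLA) / 100
Period (month (30 days)) = 43200 minutes
Unavailability fraction = (100 - 99.99) / 100
Allowed downtime = 43200 * (100 - 99.99) / 100
Allowed downtime = 4.32 minutes

4.32 minutes


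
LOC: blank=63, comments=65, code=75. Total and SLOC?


Total LOC = blank + comment + code
Total LOC = 63 + 65 + 75 = 203
SLOC (source only) = code = 75

Total LOC: 203, SLOC: 75


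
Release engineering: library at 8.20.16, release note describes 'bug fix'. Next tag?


Current: 8.20.16
Change category: 'bug fix' → patch bump
SemVer rule: patch bump → increment PATCH (MAJOR and MINOR unchanged)
New: 8.20.17

8.20.17


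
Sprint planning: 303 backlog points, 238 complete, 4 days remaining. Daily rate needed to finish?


Formula: Required rate = Remaining points / Days left
Remaining = 303 - 238 = 65 points
Required rate = 65 / 4 = 16.25 points/day

16.25 points/day


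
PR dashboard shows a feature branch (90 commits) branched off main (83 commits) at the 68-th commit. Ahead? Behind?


Common ancestor: commit #68
feature commits after divergence: 90 - 68 = 22
main commits after divergence: 83 - 68 = 15
feature is 22 commits ahead of main
main is 15 commits ahead of feature

feature ahead: 22, main ahead: 15


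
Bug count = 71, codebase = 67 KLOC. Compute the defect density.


Defect density = defects / KLOC
Defect density = 71 / 67
Defect density = 1.06 defects/KLOC

1.06 defects/KLOC


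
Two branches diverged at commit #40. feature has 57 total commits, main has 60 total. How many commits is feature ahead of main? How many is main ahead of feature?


Common ancestor: commit #40
feature commits after divergence: 57 - 40 = 17
main commits after divergence: 60 - 40 = 20
feature is 17 commits ahead of main
main is 20 commits ahead of feature

feature ahead: 17, main ahead: 20


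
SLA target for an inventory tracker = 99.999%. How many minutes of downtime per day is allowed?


Formula: allowed downtime = period * (100 - SLA) / 100
Period (day) = 1440 minutes
Unavailability fraction = (100 - 99.999) / 100
Allowed downtime = 1440 * (100 - 99.999) / 100
Allowed downtime = 0.0144 minutes

0.0144 minutes


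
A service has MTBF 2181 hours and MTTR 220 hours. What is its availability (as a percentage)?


Availability = MTBF / (MTBF + MTTR)
Availability = 2181 / (2181 + 220)
Availability = 2181 / 2401
Availability = 90.8372%

90.8372%


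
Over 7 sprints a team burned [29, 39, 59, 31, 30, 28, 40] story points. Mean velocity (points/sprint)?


Formula: Avg velocity = Total points / Number of sprints
Points: [29, 39, 59, 31, 30, 28, 40]
Sum = 29 + 39 + 59 + 31 + 30 + 28 + 40 = 256
Avg velocity = 256 / 7 = 36.57 points/sprint

36.57 points/sprint


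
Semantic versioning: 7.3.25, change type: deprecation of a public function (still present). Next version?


Current: 7.3.25
Change category: 'deprecation of a public function (still present)' → minor bump
SemVer rule: minor bump → increment MINOR, reset PATCH to 0 (MAJOR unchanged)
New: 7.4.0

7.4.0


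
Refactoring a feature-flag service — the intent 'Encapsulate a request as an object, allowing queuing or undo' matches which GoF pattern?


This matches the Command pattern

Command


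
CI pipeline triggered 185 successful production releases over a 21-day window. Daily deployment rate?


Formula: deployments per day = releases / days
= 185 / 21
= 8.81 deploys/day
(equivalently, 61.67 deploys/week)

8.81 deploys/day


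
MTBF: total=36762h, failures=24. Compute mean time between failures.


Formula: MTBF = Total operating time / Number of failures
MTBF = 36762 / 24
MTBF = 1531.75 hours

1531.75 hours


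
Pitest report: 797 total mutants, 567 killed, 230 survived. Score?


Mutation score = killed / total * 100
Mutation score = 567 / 797 * 100
Mutation score = 71.14%

71.14%


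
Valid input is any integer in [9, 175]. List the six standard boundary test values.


Range: [9, 175]
Boundaries: just below min, min, min+1, max-1, max, just above max
Values: [8, 9, 10, 174, 175, 176]

[8, 9, 10, 174, 175, 176]


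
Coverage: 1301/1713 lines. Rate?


Coverage = covered / total * 100
Coverage = 1301 / 1713 * 100
Coverage = 75.95%

75.95%


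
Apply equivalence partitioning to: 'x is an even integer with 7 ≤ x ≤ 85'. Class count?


Constraint: even integers in [7, 85]
Class 1: x < 7 — out-of-range invalid
Class 2: x in [7,85] but odd — wrong type invalid
Class 3: x in [7,85] and even — valid
Class 4: x > 85 — out-of-range invalid
Total equivalence classes: 4

4 equivalence classes


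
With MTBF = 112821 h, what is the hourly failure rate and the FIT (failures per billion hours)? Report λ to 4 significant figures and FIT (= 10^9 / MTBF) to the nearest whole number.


Formula: λ = 1 / MTBF; FIT = λ × 1e9 = 1e9 / MTBF
λ = 1 / 112821 ≈ 8.864e-06 failures/hour
FIT = 1e9 / 112821 ≈ 8864 failures per 1e9 hours (nearest whole number)

λ = 8.864e-06 /h, FIT = 8864


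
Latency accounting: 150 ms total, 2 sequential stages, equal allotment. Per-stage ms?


Formula: per_stage = total_budget / stages
per_stage = 150 / 2
per_stage = 75.0 ms

75.0 ms


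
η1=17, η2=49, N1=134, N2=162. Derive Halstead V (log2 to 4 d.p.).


Formula: V = N * log2(η), where N = N1 + N2 and η = η1 + η2
η = 17 + 49 = 66
N = 134 + 162 = 296
log2(66) ≈ 6.0444
V = 296 * 6.0444 = 1789.14

1789.14


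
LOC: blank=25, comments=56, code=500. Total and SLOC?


Total LOC = blank + comment + code
Total LOC = 25 + 56 + 500 = 581
SLOC (source only) = code = 500

Total LOC: 581, SLOC: 500


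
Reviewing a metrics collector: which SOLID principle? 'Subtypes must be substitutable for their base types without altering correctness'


This describes the Liskov Substitution Principle (LSP)

Liskov Substitution Principle (LSP)


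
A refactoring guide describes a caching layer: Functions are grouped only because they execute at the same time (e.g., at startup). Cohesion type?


Reasoning: Related by timing only
Type: Temporal cohesion

Temporal cohesion


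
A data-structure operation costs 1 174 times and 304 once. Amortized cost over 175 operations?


Formula: Amortized cost = Total cost / Operations
Total cost = (174 * 1) + (1 * 304)
Total cost = 174 + 304 = 478
Amortized = 478 / 175 = 2.7314

2.7314


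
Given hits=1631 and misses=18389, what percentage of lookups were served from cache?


Formula: hit rate = hits / (hits + misses) * 100
hit rate = 1631 / (1631 + 18389) * 100
hit rate = 1631 / 20020 * 100
hit rate = 8.15%

8.15%


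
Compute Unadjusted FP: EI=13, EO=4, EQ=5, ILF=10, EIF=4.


UFP = EI*4 + EO*5 + EQ*4 + ILF*10 + EIF*7
UFP = 13*4 + 4*5 + 5*4 + 10*10 + 4*7
UFP = 52 + 20 + 20 + 100 + 28
UFP = 220

220


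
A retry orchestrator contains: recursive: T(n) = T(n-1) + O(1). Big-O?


Reasoning: linear recursion with constant work per frame
Complexity: O(n)

O(n)


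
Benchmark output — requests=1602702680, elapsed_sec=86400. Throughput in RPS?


Formula: throughput = requests / seconds
throughput = 1602702680 / 86400
throughput = 18549.8 requests/second

18549.8 requests/second


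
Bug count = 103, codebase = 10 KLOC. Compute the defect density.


Defect density = defects / KLOC
Defect density = 103 / 10
Defect density = 10.3 defects/KLOC

10.3 defects/KLOC


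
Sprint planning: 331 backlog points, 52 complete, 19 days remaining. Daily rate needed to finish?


Formula: Required rate = Remaining points / Days left
Remaining = 331 - 52 = 279 points
Required rate = 279 / 19 = 14.68 points/day

14.68 points/day


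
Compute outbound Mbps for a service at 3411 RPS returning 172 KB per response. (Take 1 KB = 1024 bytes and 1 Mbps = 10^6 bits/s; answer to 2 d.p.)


Formula: Mbps = payload_bytes * RPS * 8 / 1e6
Payload per request = 172 KB = 172 * 1024 = 176128 bytes
Total bytes/sec = 176128 * 3411 = 600772608
Total bits/sec = 600772608 * 8 = 4806180864
Mbps = 4806180864 / 1e6 = 4806.18

4806.18 Mbps


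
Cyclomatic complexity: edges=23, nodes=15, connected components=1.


Formula: V(G) = E - N + 2P
V(G) = 23 - 15 + 2*1
V(G) = 8 + 2
V(G) = 10

10


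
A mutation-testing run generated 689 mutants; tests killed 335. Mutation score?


Mutation score = killed / total * 100
Mutation score = 335 / 689 * 100
Mutation score = 48.62%

48.62%


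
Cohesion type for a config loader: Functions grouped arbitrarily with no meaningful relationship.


Reasoning: Worst: random grouping
Type: Coincidental cohesion

Coincidental cohesion


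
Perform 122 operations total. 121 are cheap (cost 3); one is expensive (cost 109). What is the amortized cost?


Formula: Amortized cost = Total cost / Operations
Total cost = (121 * 3) + (1 * 109)
Total cost = 363 + 109 = 472
Amortized = 472 / 122 = 3.8689

3.8689


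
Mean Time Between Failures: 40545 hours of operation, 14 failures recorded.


Formula: MTBF = Total operating time / Number of failures
MTBF = 40545 / 14
MTBF = 2896.07 hours

2896.07 hours


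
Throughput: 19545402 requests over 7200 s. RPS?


Formula: throughput = requests / seconds
throughput = 19545402 / 7200
throughput = 2714.64 requests/second

2714.64 requests/second


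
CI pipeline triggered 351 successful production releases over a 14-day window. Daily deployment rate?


Formula: deployments per day = releases / days
= 351 / 14
= 25.071 deploys/day
(equivalently, 175.5 deploys/week)

25.071 deploys/day


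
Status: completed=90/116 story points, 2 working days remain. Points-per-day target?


Formula: Required rate = Remaining points / Days left
Remaining = 116 - 90 = 26 points
Required rate = 26 / 2 = 13.0 points/day

13.0 points/day


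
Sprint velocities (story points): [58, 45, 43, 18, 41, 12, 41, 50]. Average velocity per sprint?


Formula: Avg velocity = Total points / Number of sprints
Points: [58, 45, 43, 18, 41, 12, 41, 50]
Sum = 58 + 45 + 43 + 18 + 41 + 12 + 41 + 50 = 308
Avg velocity = 308 / 8 = 38.5 points/sprint

38.5 points/sprint


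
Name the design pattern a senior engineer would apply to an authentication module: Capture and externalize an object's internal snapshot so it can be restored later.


This matches the Memento pattern

Memento


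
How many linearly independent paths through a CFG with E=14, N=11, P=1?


Formula: V(G) = E - N + 2P
V(G) = 14 - 11 + 2*1
V(G) = 3 + 2
V(G) = 5

5


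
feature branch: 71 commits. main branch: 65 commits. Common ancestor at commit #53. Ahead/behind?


Common ancestor: commit #53
feature commits after divergence: 71 - 53 = 18
main commits after divergence: 65 - 53 = 12
feature is 18 commits ahead of main
main is 12 commits ahead of feature

feature ahead: 18, main ahead: 12


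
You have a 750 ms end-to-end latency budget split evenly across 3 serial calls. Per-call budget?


Formula: per_stage = total_budget / stages
per_stage = 750 / 3
per_stage = 250.0 ms

250.0 ms


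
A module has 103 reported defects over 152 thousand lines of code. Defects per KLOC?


Defect density = defects / KLOC
Defect density = 103 / 152
Defect density = 0.678 defects/KLOC

0.678 defects/KLOC


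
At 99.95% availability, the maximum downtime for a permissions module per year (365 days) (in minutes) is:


Formula: allowed downtime = period * (100 - SLA) / 100
Period (year (365 days)) = 525600 minutes
Unavailability fraction = (100 - 99.95) / 100
Allowed downtime = 525600 * (100 - 99.95) / 100
Allowed downtime = 262.8 minutes

262.8 minutes


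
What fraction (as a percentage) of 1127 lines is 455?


Coverage = covered / total * 100
Coverage = 455 / 1127 * 100
Coverage = 40.37%

40.37%


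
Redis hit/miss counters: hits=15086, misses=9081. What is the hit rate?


Formula: hit rate = hits / (hits + misses) * 100
hit rate = 15086 / (15086 + 9081) * 100
hit rate = 15086 / 24167 * 100
hit rate = 62.42%

62.42%


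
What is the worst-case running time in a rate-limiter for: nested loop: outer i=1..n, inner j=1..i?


Reasoning: triangle: n(n+1)/2 ~ n^2/2
Complexity: O(n^2)

O(n^2)


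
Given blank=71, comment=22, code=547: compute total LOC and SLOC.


Total LOC = blank + comment + code
Total LOC = 71 + 22 + 547 = 640
SLOC (source only) = code = 547

Total LOC: 640, SLOC: 547


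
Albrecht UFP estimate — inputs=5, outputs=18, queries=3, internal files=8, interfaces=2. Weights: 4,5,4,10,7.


UFP = EI*4 + EO*5 + EQ*4 + ILF*10 + EIF*7
UFP = 5*4 + 18*5 + 3*4 + 8*10 + 2*7
UFP = 20 + 90 + 12 + 80 + 14
UFP = 216

216


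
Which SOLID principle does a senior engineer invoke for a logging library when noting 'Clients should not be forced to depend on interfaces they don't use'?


This describes the Interface Segregation Principle (ISP)

Interface Segregation Principle (ISP)


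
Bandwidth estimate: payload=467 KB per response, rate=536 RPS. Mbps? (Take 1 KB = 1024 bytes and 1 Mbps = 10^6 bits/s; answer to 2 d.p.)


Formula: Mbps = payload_bytes * RPS * 8 / 1e6
Payload per request = 467 KB = 467 * 1024 = 478208 bytes
Total bytes/sec = 478208 * 536 = 256319488
Total bits/sec = 256319488 * 8 = 2050555904
Mbps = 2050555904 / 1e6 = 2050.56

2050.56 Mbps


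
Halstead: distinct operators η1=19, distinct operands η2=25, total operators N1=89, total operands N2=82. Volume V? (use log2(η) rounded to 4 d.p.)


Formula: V = N * log2(η), where N = N1 + N2 and η = η1 + η2
η = 19 + 25 = 44
N = 89 + 82 = 171
log2(44) ≈ 5.4594
V = 171 * 5.4594 = 933.56

933.56


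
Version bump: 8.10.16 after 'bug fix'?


Current: 8.10.16
Change category: 'bug fix' → patch bump
SemVer rule: patch bump → increment PATCH (MAJOR and MINOR unchanged)
New: 8.10.17

8.10.17


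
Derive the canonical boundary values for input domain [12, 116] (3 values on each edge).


Range: [12, 116]
Boundaries: just below min, min, min+1, max-1, max, just above max
Values: [11, 12, 13, 115, 116, 117]

[11, 12, 13, 115, 116, 117]


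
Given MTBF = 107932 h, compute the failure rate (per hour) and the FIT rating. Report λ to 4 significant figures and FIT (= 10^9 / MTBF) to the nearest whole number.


Formula: λ = 1 / MTBF; FIT = λ × 1e9 = 1e9 / MTBF
λ = 1 / 107932 ≈ 9.265e-06 failures/hour
FIT = 1e9 / 107932 ≈ 9265 failures per 1e9 hours (nearest whole number)

λ = 9.265e-06 /h, FIT = 9265


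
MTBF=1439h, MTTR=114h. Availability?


Availability = MTBF / (MTBF + MTTR)
Availability = 1439 / (1439 + 114)
Availability = 1439 / 1553
Availability = 92.6594%

92.6594%


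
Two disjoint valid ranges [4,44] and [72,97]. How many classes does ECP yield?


Valid ranges: [4,44] and [72,97]
Class 1: x < 4 — invalid
Class 2: 4 ≤ x ≤ 44 — valid
Class 3: 44 < x < 72 — invalid (gap between ranges)
Class 4: 72 ≤ x ≤ 97 — valid
Class 5: x > 97 — invalid
Total equivalence classes: 5

5 equivalence classes


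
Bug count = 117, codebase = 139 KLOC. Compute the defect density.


Defect density = defects / KLOC
Defect density = 117 / 139
Defect density = 0.842 defects/KLOC

0.842 defects/KLOC


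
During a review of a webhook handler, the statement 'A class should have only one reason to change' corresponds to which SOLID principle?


This describes the Single Responsibility Principle (SRP)

Single Responsibility Principle (SRP)


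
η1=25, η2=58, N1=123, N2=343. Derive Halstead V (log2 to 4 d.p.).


Formula: V = N * log2(η), where N = N1 + N2 and η = η1 + η2
η = 25 + 58 = 83
N = 123 + 343 = 466
log2(83) ≈ 6.3750
V = 466 * 6.3750 = 2970.75

2970.75


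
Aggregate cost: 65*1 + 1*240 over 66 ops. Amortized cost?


Formula: Amortized cost = Total cost / Operations
Total cost = (65 * 1) + (1 * 240)
Total cost = 65 + 240 = 305
Amortized = 305 / 66 = 4.6212

4.6212


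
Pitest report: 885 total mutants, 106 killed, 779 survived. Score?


Mutation score = killed / total * 100
Mutation score = 106 / 885 * 100
Mutation score = 11.98%

11.98%


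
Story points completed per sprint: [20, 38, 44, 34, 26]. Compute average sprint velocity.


Formula: Avg velocity = Total points / Number of sprints
Points: [20, 38, 44, 34, 26]
Sum = 20 + 38 + 44 + 34 + 26 = 162
Avg velocity = 162 / 5 = 32.4 points/sprint

32.4 points/sprint


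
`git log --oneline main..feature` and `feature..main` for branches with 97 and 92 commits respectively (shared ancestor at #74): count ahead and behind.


Common ancestor: commit #74
feature commits after divergence: 97 - 74 = 23
main commits after divergence: 92 - 74 = 18
feature is 23 commits ahead of main
main is 18 commits ahead of feature

feature ahead: 23, main ahead: 18


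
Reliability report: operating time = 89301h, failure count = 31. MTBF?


Formula: MTBF = Total operating time / Number of failures
MTBF = 89301 / 31
MTBF = 2880.68 hours

2880.68 hours


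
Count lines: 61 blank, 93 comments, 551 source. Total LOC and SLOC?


Total LOC = blank + comment + code
Total LOC = 61 + 93 + 551 = 705
SLOC (source only) = code = 551

Total LOC: 705, SLOC: 551


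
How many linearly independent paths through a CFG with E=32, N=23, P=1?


Formula: V(G) = E - N + 2P
V(G) = 32 - 23 + 2*1
V(G) = 9 + 2
V(G) = 11

11


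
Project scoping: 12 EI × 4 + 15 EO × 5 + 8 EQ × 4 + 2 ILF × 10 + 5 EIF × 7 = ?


UFP = EI*4 + EO*5 + EQ*4 + ILF*10 + EIF*7
UFP = 12*4 + 15*5 + 8*4 + 2*10 + 5*7
UFP = 48 + 75 + 32 + 20 + 35
UFP = 210

210


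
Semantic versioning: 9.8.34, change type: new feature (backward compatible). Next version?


Current: 9.8.34
Change category: 'new feature (backward compatible)' → minor bump
SemVer rule: minor bump → increment MINOR, reset PATCH to 0 (MAJOR unchanged)
New: 9.9.0

9.9.0


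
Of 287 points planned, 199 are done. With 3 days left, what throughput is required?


Formula: Required rate = Remaining points / Days left
Remaining = 287 - 199 = 88 points
Required rate = 88 / 3 = 29.33 points/day

29.33 points/day


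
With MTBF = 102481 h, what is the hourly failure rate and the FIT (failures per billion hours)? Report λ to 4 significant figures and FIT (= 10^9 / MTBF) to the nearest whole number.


Formula: λ = 1 / MTBF; FIT = λ × 1e9 = 1e9 / MTBF
λ = 1 / 102481 ≈ 9.758e-06 failures/hour
FIT = 1e9 / 102481 ≈ 9758 failures per 1e9 hours (nearest whole number)

λ = 9.758e-06 /h, FIT = 9758


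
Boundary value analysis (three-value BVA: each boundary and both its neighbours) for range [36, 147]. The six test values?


Range: [36, 147]
Boundaries: just below min, min, min+1, max-1, max, just above max
Values: [35, 36, 37, 146, 147, 148]

[35, 36, 37, 146, 147, 148]


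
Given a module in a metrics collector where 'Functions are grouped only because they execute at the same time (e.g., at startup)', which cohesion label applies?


Reasoning: Related by timing only
Type: Temporal cohesion

Temporal cohesion


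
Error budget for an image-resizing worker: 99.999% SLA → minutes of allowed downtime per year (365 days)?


Formula: allowed downtime = period * (100 - SLA) / 100
Period (year (365 days)) = 525600 minutes
Unavailability fraction = (100 - 99.999) / 100
Allowed downtime = 525600 * (100 - 99.999) / 100
Allowed downtime = 5.256 minutes

5.256 minutes


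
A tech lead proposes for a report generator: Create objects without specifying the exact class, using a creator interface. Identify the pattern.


This matches the Factory Method pattern

Factory Method


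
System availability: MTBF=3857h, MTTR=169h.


Availability = MTBF / (MTBF + MTTR)
Availability = 3857 / (3857 + 169)
Availability = 3857 / 4026
Availability = 95.8023%

95.8023%


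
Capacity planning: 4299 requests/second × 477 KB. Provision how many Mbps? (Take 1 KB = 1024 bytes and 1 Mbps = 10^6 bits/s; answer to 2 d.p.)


Formula: Mbps = payload_bytes * RPS * 8 / 1e6
Payload per request = 477 KB = 477 * 1024 = 488448 bytes
Total bytes/sec = 488448 * 4299 = 2099837952
Total bits/sec = 2099837952 * 8 = 16798703616
Mbps = 16798703616 / 1e6 = 16798.7

16798.7 Mbps


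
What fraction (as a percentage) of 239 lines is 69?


Coverage = covered / total * 100
Coverage = 69 / 239 * 100
Coverage = 28.87%

28.87%
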